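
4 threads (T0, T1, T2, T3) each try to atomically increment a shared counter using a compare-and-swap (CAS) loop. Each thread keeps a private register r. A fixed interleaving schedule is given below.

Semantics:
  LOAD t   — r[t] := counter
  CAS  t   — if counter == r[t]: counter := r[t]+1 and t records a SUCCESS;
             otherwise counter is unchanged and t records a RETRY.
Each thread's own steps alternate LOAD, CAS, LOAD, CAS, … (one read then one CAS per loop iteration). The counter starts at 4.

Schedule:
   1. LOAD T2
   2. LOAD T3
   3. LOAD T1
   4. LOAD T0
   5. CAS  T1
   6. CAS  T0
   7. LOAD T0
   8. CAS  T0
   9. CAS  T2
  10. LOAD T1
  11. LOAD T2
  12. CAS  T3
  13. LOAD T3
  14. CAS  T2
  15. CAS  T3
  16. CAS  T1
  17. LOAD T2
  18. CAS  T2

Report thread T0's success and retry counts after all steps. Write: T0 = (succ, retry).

T0 = (1, 1)

T2 LOAD — after: cnt=4, r=4 — load
T3 LOAD — after: cnt=4, r=4 — load
T1 LOAD — after: cnt=4, r=4 — load
T0 LOAD — after: cnt=4, r=4 — load
T1 CAS — after: cnt=5, r=4 — ok
T0 CAS — after: cnt=5, r=4 — retry
T0 LOAD — after: cnt=5, r=5 — load
T0 CAS — after: cnt=6, r=5 — ok
T2 CAS — after: cnt=6, r=4 — retry
T1 LOAD — after: cnt=6, r=6 — load
T2 LOAD — after: cnt=6, r=6 — load
T3 CAS — after: cnt=6, r=4 — retry
T3 LOAD — after: cnt=6, r=6 — load
T2 CAS — after: cnt=7, r=6 — ok
T3 CAS — after: cnt=7, r=6 — retry
T1 CAS — after: cnt=7, r=6 — retry
T2 LOAD — after: cnt=7, r=7 — load
T2 CAS — after: cnt=8, r=7 — ok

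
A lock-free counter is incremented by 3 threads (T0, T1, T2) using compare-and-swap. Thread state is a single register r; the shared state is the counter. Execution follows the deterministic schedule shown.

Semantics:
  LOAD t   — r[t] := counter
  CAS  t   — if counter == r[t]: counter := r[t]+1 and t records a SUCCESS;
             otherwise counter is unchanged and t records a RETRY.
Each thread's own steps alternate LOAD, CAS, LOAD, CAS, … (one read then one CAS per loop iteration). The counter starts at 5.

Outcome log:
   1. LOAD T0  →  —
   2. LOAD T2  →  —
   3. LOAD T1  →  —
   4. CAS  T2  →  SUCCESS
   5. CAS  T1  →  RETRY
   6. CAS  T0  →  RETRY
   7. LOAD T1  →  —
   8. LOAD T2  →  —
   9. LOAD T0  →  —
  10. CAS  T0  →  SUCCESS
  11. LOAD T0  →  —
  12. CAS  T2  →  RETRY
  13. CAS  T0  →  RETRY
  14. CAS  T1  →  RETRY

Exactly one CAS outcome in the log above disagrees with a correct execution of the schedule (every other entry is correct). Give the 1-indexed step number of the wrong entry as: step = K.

step = 13

Reference trace:
1. LOAD T0 → mem=5 r[T0]=5 [LOAD]
2. LOAD T2 → mem=5 r[T2]=5 [LOAD]
3. LOAD T1 → mem=5 r[T1]=5 [LOAD]
4. CAS T2 → mem=6 r[T2]=5 [OK]
5. CAS T1 → mem=6 r[T1]=5 [RETRY]
6. CAS T0 → mem=6 r[T0]=5 [RETRY]
7. LOAD T1 → mem=6 r[T1]=6 [LOAD]
8. LOAD T2 → mem=6 r[T2]=6 [LOAD]
9. LOAD T0 → mem=6 r[T0]=6 [LOAD]
10. CAS T0 → mem=7 r[T0]=6 [OK]
11. LOAD T0 → mem=7 r[T0]=7 [LOAD]
12. CAS T2 → mem=7 r[T2]=6 [RETRY]
13. CAS T0 → mem=8 r[T0]=7 [OK]
14. CAS T1 → mem=8 r[T1]=6 [RETRY]
Log disagrees first at step 13.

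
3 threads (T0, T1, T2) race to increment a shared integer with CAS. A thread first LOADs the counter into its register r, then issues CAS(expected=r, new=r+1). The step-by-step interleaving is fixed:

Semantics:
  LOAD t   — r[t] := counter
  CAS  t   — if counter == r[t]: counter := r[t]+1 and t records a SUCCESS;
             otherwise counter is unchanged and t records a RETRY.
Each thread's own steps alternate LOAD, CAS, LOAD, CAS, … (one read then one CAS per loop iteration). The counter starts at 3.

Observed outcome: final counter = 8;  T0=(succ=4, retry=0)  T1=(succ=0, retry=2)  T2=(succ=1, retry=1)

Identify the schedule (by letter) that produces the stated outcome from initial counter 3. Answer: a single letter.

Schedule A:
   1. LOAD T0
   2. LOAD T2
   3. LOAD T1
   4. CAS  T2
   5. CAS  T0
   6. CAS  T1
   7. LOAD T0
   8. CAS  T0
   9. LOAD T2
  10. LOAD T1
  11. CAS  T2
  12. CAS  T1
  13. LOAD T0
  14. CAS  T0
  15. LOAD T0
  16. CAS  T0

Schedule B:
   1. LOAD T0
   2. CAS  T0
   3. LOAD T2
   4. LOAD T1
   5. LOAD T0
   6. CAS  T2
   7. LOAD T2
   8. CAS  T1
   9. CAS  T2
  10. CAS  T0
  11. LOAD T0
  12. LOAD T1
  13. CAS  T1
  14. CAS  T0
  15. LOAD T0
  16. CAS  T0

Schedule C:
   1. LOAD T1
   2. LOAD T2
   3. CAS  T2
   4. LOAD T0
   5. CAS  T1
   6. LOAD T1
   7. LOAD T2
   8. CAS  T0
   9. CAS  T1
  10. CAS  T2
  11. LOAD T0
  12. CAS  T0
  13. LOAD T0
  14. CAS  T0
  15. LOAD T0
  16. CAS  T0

Simulating candidate C:
step 1: T1 LOAD ⇒ load; ctr=3 reg=3
step 2: T2 LOAD ⇒ load; ctr=3 reg=3
step 3: T2 CAS ⇒ ok; ctr=4 reg=3
step 4: T0 LOAD ⇒ load; ctr=4 reg=4
step 5: T1 CAS ⇒ retry; ctr=4 reg=3
step 6: T1 LOAD ⇒ load; ctr=4 reg=4
step 7: T2 LOAD ⇒ load; ctr=4 reg=4
step 8: T0 CAS ⇒ ok; ctr=5 reg=4
step 9: T1 CAS ⇒ retry; ctr=5 reg=4
step 10: T2 CAS ⇒ retry; ctr=5 reg=4
step 11: T0 LOAD ⇒ load; ctr=5 reg=5
step 12: T0 CAS ⇒ ok; ctr=6 reg=5
step 13: T0 LOAD ⇒ load; ctr=6 reg=6
step 14: T0 CAS ⇒ ok; ctr=7 reg=6
step 15: T0 LOAD ⇒ load; ctr=7 reg=7
step 16: T0 CAS ⇒ ok; ctr=8 reg=7

C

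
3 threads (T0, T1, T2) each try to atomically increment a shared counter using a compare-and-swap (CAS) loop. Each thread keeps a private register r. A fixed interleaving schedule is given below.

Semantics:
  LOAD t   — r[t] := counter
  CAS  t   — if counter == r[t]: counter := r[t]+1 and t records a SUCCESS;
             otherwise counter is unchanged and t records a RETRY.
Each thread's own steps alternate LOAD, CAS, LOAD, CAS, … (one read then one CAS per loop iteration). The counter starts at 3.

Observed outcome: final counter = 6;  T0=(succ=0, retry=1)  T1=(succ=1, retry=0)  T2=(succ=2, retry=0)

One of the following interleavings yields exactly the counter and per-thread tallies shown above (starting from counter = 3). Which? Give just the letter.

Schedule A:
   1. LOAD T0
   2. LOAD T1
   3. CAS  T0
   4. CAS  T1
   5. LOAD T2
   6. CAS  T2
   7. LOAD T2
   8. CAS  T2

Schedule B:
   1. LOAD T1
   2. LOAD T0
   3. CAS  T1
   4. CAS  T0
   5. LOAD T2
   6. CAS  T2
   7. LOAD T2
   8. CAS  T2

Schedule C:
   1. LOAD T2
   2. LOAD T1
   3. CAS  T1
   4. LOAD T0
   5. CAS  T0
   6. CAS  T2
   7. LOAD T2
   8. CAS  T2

B

Run B:
   1) LOAD T1:  M=3  r_T1=3
   2) LOAD T0:  M=3  r_T0=3
   3) CAS  T1:  M=4  r_T1=3 ✓
   4) CAS  T0:  M=4  r_T0=3 ✗
   5) LOAD T2:  M=4  r_T2=4
   6) CAS  T2:  M=5  r_T2=4 ✓
   7) LOAD T2:  M=5  r_T2=5
   8) CAS  T2:  M=6  r_T2=5 ✓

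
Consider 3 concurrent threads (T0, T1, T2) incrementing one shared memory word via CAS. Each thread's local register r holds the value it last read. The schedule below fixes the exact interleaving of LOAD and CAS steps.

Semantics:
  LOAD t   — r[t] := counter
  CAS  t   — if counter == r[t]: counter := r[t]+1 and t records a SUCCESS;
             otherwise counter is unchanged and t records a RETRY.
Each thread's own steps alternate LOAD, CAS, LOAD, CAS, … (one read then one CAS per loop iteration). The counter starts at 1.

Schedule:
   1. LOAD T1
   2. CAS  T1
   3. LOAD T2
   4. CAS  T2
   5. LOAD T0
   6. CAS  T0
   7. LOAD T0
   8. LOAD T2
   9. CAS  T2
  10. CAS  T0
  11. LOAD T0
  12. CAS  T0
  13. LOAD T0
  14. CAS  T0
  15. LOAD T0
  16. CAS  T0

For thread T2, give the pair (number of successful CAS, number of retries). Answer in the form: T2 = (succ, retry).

T2 = (2, 0)

[1] T1.load  rd  (counter 1, T1.r 1)
[2] T1.cas  hit  (counter 2, T1.r 1)
[3] T2.load  rd  (counter 2, T2.r 2)
[4] T2.cas  hit  (counter 3, T2.r 2)
[5] T0.load  rd  (counter 3, T0.r 3)
[6] T0.cas  hit  (counter 4, T0.r 3)
[7] T0.load  rd  (counter 4, T0.r 4)
[8] T2.load  rd  (counter 4, T2.r 4)
[9] T2.cas  hit  (counter 5, T2.r 4)
[10] T0.cas  miss  (counter 5, T0.r 4)
[11] T0.load  rd  (counter 5, T0.r 5)
[12] T0.cas  hit  (counter 6, T0.r 5)
[13] T0.load  rd  (counter 6, T0.r 6)
[14] T0.cas  hit  (counter 7, T0.r 6)
[15] T0.load  rd  (counter 7, T0.r 7)
[16] T0.cas  hit  (counter 8, T0.r 7)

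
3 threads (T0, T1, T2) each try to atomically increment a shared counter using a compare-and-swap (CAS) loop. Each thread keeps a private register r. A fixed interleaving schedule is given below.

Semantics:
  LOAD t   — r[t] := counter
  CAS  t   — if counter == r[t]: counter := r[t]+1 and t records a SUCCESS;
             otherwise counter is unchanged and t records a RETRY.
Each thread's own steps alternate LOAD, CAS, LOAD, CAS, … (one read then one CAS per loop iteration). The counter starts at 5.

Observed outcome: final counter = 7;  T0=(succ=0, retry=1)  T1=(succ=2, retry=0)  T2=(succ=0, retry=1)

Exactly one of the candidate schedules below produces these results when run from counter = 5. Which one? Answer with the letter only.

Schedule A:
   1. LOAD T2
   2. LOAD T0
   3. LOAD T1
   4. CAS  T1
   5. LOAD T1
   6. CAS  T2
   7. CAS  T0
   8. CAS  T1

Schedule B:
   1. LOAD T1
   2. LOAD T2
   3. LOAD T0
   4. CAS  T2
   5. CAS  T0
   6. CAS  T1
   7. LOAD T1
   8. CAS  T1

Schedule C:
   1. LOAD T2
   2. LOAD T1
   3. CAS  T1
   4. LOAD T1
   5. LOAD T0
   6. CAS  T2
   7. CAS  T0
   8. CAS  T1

Simulating candidate A:
   1) LOAD T2:  M=5  r_T2=5
   2) LOAD T0:  M=5  r_T0=5
   3) LOAD T1:  M=5  r_T1=5
   4) CAS  T1:  M=6  r_T1=5 ✓
   5) LOAD T1:  M=6  r_T1=6
   6) CAS  T2:  M=6  r_T2=5 ✗
   7) CAS  T0:  M=6  r_T0=5 ✗
   8) CAS  T1:  M=7  r_T1=6 ✓

A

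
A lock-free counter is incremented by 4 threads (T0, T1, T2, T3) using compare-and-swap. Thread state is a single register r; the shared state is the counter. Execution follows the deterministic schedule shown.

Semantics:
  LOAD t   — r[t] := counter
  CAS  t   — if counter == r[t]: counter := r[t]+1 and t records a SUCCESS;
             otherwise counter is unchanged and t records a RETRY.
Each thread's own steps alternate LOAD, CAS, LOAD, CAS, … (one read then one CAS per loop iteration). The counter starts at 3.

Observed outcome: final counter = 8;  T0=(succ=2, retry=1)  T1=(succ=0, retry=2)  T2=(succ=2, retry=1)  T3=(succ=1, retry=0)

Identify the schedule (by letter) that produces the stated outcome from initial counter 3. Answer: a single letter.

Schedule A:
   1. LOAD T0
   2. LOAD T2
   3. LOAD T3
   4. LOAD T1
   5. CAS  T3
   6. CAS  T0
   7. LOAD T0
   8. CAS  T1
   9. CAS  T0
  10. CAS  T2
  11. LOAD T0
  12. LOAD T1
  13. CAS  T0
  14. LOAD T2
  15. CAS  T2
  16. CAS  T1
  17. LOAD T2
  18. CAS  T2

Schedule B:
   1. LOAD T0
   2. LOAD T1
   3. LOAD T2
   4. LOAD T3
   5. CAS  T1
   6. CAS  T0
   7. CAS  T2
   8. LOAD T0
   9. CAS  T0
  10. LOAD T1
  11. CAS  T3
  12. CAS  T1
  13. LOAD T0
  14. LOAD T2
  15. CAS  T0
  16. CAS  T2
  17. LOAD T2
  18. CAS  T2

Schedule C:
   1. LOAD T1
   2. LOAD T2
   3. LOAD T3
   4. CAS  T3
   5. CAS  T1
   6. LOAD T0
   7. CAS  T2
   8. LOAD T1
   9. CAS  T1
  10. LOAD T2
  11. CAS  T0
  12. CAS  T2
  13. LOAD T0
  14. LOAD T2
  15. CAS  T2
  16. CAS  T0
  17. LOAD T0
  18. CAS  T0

A

Run A:
#1 T0 reads 3
#2 T2 reads 3
#3 T3 reads 3
#4 T1 reads 3
#5 T3 CAS(3→4) writes; counter now 4
#6 T0 CAS(3→4) fails; counter now 4
#7 T0 reads 4
#8 T1 CAS(3→4) fails; counter now 4
#9 T0 CAS(4→5) writes; counter now 5
#10 T2 CAS(3→4) fails; counter now 5
#11 T0 reads 5
#12 T1 reads 5
#13 T0 CAS(5→6) writes; counter now 6
#14 T2 reads 6
#15 T2 CAS(6→7) writes; counter now 7
#16 T1 CAS(5→6) fails; counter now 7
#17 T2 reads 7
#18 T2 CAS(7→8) writes; counter now 8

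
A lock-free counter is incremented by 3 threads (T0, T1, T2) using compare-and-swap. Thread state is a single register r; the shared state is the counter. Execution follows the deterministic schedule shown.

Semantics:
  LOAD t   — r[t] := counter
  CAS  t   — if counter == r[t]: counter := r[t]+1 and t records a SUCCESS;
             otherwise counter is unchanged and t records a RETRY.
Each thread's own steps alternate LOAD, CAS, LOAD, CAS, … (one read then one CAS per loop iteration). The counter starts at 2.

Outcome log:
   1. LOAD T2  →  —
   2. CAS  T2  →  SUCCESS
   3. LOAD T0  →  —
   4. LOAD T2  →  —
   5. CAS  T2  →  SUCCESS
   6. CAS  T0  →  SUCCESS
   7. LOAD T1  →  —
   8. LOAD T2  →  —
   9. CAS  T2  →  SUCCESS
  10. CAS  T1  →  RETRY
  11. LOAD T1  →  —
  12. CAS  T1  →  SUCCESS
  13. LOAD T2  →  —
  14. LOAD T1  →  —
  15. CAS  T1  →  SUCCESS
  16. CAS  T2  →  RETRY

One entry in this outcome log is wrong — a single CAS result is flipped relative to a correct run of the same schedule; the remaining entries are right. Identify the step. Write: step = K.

step = 6

Correct run:
#1 T2 reads 2
#2 T2 CAS(2→3) writes; counter now 3
#3 T0 reads 3
#4 T2 reads 3
#5 T2 CAS(3→4) writes; counter now 4
#6 T0 CAS(3→4) fails; counter now 4
#7 T1 reads 4
#8 T2 reads 4
#9 T2 CAS(4→5) writes; counter now 5
#10 T1 CAS(4→5) fails; counter now 5
#11 T1 reads 5
#12 T1 CAS(5→6) writes; counter now 6
#13 T2 reads 6
#14 T1 reads 6
#15 T1 CAS(6→7) writes; counter now 7
#16 T2 CAS(6→7) fails; counter now 7
Mismatch at 6.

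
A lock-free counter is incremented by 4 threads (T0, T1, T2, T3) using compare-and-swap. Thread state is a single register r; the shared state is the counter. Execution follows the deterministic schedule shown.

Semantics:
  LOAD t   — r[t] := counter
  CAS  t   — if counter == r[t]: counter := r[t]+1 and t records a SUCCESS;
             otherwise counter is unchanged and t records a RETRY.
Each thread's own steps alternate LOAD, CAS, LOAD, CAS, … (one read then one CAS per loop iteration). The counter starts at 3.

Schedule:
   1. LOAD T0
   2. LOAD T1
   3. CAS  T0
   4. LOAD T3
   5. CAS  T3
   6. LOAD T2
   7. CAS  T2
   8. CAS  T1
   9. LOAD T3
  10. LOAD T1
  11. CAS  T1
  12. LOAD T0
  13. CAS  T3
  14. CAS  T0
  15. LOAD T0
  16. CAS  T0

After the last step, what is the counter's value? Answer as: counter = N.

counter = 9

1. LOAD T0 → mem=3 r[T0]=3 [LOAD]
2. LOAD T1 → mem=3 r[T1]=3 [LOAD]
3. CAS T0 → mem=4 r[T0]=3 [OK]
4. LOAD T3 → mem=4 r[T3]=4 [LOAD]
5. CAS T3 → mem=5 r[T3]=4 [OK]
6. LOAD T2 → mem=5 r[T2]=5 [LOAD]
7. CAS T2 → mem=6 r[T2]=5 [OK]
8. CAS T1 → mem=6 r[T1]=3 [RETRY]
9. LOAD T3 → mem=6 r[T3]=6 [LOAD]
10. LOAD T1 → mem=6 r[T1]=6 [LOAD]
11. CAS T1 → mem=7 r[T1]=6 [OK]
12. LOAD T0 → mem=7 r[T0]=7 [LOAD]
13. CAS T3 → mem=7 r[T3]=6 [RETRY]
14. CAS T0 → mem=8 r[T0]=7 [OK]
15. LOAD T0 → mem=8 r[T0]=8 [LOAD]
16. CAS T0 → mem=9 r[T0]=8 [OK]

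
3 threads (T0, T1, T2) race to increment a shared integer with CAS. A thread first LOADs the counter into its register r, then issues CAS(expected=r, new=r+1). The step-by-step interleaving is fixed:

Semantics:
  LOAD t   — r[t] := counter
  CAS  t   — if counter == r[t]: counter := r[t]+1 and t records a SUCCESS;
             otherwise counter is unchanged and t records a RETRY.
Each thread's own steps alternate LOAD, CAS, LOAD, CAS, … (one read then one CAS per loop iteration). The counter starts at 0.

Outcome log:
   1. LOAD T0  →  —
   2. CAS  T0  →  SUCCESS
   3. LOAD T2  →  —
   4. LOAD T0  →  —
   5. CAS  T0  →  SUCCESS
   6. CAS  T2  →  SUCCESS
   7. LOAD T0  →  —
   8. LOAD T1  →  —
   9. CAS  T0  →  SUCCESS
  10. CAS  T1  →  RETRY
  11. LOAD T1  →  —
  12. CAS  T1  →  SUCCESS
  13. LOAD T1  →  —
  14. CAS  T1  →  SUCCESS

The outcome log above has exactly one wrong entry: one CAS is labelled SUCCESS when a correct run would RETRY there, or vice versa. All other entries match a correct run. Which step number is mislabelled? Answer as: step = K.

Re-executing:
   1) LOAD T0:  M=0  r_T0=0
   2) CAS  T0:  M=1  r_T0=0 ✓
   3) LOAD T2:  M=1  r_T2=1
   4) LOAD T0:  M=1  r_T0=1
   5) CAS  T0:  M=2  r_T0=1 ✓
   6) CAS  T2:  M=2  r_T2=1 ✗
   7) LOAD T0:  M=2  r_T0=2
   8) LOAD T1:  M=2  r_T1=2
   9) CAS  T0:  M=3  r_T0=2 ✓
  10) CAS  T1:  M=3  r_T1=2 ✗
  11) LOAD T1:  M=3  r_T1=3
  12) CAS  T1:  M=4  r_T1=3 ✓
  13) LOAD T1:  M=4  r_T1=4
  14) CAS  T1:  M=5  r_T1=4 ✓
Log disagrees first at step 6.

step = 6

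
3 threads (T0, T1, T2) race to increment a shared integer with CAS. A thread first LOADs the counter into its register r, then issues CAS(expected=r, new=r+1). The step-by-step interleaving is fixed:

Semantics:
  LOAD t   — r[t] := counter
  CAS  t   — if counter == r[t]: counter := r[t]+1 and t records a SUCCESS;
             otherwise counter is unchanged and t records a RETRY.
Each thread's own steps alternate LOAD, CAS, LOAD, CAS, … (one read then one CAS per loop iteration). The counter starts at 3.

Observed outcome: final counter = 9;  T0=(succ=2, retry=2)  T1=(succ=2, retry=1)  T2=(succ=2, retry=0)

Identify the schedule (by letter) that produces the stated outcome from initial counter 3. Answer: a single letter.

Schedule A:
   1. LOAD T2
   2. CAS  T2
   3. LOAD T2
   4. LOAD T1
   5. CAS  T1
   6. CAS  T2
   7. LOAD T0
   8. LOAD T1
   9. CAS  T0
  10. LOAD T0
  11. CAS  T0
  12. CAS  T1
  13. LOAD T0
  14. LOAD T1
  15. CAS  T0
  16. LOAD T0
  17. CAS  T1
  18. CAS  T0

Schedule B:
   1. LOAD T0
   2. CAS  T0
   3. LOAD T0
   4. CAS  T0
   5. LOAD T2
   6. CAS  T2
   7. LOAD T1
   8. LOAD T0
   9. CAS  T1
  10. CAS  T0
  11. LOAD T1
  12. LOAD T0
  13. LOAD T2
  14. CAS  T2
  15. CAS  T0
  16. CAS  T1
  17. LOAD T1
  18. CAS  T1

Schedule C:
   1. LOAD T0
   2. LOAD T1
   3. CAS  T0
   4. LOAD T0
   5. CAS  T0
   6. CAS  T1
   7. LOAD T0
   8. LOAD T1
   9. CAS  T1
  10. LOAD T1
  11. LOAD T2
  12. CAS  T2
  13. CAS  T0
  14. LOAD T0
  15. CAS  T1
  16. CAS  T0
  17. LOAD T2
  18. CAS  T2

Tracing schedule B:
T0 LOAD — after: cnt=3, r=3 — load
T0 CAS — after: cnt=4, r=3 — ok
T0 LOAD — after: cnt=4, r=4 — load
T0 CAS — after: cnt=5, r=4 — ok
T2 LOAD — after: cnt=5, r=5 — load
T2 CAS — after: cnt=6, r=5 — ok
T1 LOAD — after: cnt=6, r=6 — load
T0 LOAD — after: cnt=6, r=6 — load
T1 CAS — after: cnt=7, r=6 — ok
T0 CAS — after: cnt=7, r=6 — retry
T1 LOAD — after: cnt=7, r=7 — load
T0 LOAD — after: cnt=7, r=7 — load
T2 LOAD — after: cnt=7, r=7 — load
T2 CAS — after: cnt=8, r=7 — ok
T0 CAS — after: cnt=8, r=7 — retry
T1 CAS — after: cnt=8, r=7 — retry
T1 LOAD — after: cnt=8, r=8 — load
T1 CAS — after: cnt=9, r=8 — ok

B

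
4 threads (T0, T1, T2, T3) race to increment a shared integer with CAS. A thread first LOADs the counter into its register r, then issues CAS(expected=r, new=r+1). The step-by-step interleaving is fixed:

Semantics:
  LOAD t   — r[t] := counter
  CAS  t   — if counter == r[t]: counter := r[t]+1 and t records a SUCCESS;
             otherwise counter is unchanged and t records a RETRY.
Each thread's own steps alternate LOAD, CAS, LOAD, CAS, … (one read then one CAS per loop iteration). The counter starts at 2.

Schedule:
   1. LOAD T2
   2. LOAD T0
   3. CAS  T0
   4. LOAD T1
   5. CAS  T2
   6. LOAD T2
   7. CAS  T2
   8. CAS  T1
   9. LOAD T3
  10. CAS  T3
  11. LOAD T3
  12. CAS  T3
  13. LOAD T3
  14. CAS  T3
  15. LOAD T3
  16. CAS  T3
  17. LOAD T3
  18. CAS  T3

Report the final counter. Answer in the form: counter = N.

counter = 9

[1] T2.load  rd  (counter 2, T2.r 2)
[2] T0.load  rd  (counter 2, T0.r 2)
[3] T0.cas  hit  (counter 3, T0.r 2)
[4] T1.load  rd  (counter 3, T1.r 3)
[5] T2.cas  miss  (counter 3, T2.r 2)
[6] T2.load  rd  (counter 3, T2.r 3)
[7] T2.cas  hit  (counter 4, T2.r 3)
[8] T1.cas  miss  (counter 4, T1.r 3)
[9] T3.load  rd  (counter 4, T3.r 4)
[10] T3.cas  hit  (counter 5, T3.r 4)
[11] T3.load  rd  (counter 5, T3.r 5)
[12] T3.cas  hit  (counter 6, T3.r 5)
[13] T3.load  rd  (counter 6, T3.r 6)
[14] T3.cas  hit  (counter 7, T3.r 6)
[15] T3.load  rd  (counter 7, T3.r 7)
[16] T3.cas  hit  (counter 8, T3.r 7)
[17] T3.load  rd  (counter 8, T3.r 8)
[18] T3.cas  hit  (counter 9, T3.r 8)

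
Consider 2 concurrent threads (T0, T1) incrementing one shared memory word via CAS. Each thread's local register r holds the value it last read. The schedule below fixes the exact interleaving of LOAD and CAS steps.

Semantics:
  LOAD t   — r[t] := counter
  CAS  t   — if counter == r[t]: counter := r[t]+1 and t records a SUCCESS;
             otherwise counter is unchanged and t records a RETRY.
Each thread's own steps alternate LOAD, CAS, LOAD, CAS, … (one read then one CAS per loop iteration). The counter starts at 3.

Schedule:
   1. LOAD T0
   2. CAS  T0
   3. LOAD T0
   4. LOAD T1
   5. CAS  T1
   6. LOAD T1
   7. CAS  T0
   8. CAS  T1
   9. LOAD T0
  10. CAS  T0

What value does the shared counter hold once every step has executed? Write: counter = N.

counter = 7

T0 LOAD — after: cnt=3, r=3 — load
T0 CAS — after: cnt=4, r=3 — ok
T0 LOAD — after: cnt=4, r=4 — load
T1 LOAD — after: cnt=4, r=4 — load
T1 CAS — after: cnt=5, r=4 — ok
T1 LOAD — after: cnt=5, r=5 — load
T0 CAS — after: cnt=5, r=4 — retry
T1 CAS — after: cnt=6, r=5 — ok
T0 LOAD — after: cnt=6, r=6 — load
T0 CAS — after: cnt=7, r=6 — ok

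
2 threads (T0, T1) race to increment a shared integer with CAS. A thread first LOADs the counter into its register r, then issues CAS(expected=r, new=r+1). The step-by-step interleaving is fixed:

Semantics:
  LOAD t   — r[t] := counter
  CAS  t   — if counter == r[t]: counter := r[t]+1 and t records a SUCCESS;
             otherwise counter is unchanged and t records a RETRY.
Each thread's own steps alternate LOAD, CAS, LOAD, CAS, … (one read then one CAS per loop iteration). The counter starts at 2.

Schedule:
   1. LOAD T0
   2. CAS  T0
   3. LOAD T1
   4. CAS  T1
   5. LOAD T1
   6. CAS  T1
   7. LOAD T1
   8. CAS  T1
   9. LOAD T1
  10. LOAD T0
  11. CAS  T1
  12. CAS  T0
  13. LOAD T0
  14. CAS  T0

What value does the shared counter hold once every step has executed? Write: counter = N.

#1 T0 reads 2
#2 T0 CAS(2→3) writes; counter now 3
#3 T1 reads 3
#4 T1 CAS(3→4) writes; counter now 4
#5 T1 reads 4
#6 T1 CAS(4→5) writes; counter now 5
#7 T1 reads 5
#8 T1 CAS(5→6) writes; counter now 6
#9 T1 reads 6
#10 T0 reads 6
#11 T1 CAS(6→7) writes; counter now 7
#12 T0 CAS(6→7) fails; counter now 7
#13 T0 reads 7
#14 T0 CAS(7→8) writes; counter now 8

counter = 8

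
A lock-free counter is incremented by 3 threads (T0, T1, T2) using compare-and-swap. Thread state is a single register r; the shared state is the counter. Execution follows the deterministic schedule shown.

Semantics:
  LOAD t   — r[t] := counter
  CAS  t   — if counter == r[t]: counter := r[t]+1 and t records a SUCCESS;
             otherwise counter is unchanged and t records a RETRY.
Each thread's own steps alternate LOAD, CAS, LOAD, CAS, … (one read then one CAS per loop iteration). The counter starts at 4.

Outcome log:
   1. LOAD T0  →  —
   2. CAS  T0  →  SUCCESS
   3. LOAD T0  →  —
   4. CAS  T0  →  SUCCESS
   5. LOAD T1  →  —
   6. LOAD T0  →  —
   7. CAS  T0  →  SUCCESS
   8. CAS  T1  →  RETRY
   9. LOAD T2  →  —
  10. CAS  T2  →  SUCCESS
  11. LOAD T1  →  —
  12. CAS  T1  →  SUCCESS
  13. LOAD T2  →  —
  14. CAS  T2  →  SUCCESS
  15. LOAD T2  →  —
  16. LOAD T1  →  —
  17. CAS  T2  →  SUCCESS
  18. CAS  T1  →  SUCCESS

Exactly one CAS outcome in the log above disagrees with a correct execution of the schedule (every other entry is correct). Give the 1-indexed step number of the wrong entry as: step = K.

Re-executing:
[1] T0.load  rd  (counter 4, T0.r 4)
[2] T0.cas  hit  (counter 5, T0.r 4)
[3] T0.load  rd  (counter 5, T0.r 5)
[4] T0.cas  hit  (counter 6, T0.r 5)
[5] T1.load  rd  (counter 6, T1.r 6)
[6] T0.load  rd  (counter 6, T0.r 6)
[7] T0.cas  hit  (counter 7, T0.r 6)
[8] T1.cas  miss  (counter 7, T1.r 6)
[9] T2.load  rd  (counter 7, T2.r 7)
[10] T2.cas  hit  (counter 8, T2.r 7)
[11] T1.load  rd  (counter 8, T1.r 8)
[12] T1.cas  hit  (counter 9, T1.r 8)
[13] T2.load  rd  (counter 9, T2.r 9)
[14] T2.cas  hit  (counter 10, T2.r 9)
[15] T2.load  rd  (counter 10, T2.r 10)
[16] T1.load  rd  (counter 10, T1.r 10)
[17] T2.cas  hit  (counter 11, T2.r 10)
[18] T1.cas  miss  (counter 11, T1.r 10)
Flip is step 18.

step = 18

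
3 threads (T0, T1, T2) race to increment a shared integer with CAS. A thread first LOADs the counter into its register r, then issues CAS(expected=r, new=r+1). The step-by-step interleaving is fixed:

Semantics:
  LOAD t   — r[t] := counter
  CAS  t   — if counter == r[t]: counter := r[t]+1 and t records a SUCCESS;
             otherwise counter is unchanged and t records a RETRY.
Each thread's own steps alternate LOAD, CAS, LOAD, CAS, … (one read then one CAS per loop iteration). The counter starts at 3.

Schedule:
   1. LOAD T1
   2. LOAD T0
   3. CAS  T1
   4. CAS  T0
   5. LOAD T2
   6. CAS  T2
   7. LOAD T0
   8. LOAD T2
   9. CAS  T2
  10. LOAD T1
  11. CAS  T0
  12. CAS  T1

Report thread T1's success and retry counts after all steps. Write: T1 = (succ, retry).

T1 = (2, 0)

T1 LOAD — after: cnt=3, r=3 — load
T0 LOAD — after: cnt=3, r=3 — load
T1 CAS — after: cnt=4, r=3 — ok
T0 CAS — after: cnt=4, r=3 — retry
T2 LOAD — after: cnt=4, r=4 — load
T2 CAS — after: cnt=5, r=4 — ok
T0 LOAD — after: cnt=5, r=5 — load
T2 LOAD — after: cnt=5, r=5 — load
T2 CAS — after: cnt=6, r=5 — ok
T1 LOAD — after: cnt=6, r=6 — load
T0 CAS — after: cnt=6, r=5 — retry
T1 CAS — after: cnt=7, r=6 — ok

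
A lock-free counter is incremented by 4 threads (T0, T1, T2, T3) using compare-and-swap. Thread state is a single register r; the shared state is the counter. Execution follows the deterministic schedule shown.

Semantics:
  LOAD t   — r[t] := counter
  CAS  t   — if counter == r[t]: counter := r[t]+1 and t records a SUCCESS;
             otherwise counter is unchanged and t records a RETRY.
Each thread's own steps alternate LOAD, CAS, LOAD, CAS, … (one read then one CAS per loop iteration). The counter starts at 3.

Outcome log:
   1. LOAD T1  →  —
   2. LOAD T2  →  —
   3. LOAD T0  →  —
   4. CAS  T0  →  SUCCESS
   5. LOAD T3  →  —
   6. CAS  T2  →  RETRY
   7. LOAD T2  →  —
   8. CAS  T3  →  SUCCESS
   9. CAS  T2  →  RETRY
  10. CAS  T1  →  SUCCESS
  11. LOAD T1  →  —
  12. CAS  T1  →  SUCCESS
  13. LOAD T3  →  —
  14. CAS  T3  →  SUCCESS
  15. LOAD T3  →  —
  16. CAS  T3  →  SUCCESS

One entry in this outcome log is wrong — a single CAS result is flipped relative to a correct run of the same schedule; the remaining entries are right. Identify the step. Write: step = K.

Reference trace:
1. LOAD T1 → mem=3 r[T1]=3 [LOAD]
2. LOAD T2 → mem=3 r[T2]=3 [LOAD]
3. LOAD T0 → mem=3 r[T0]=3 [LOAD]
4. CAS T0 → mem=4 r[T0]=3 [OK]
5. LOAD T3 → mem=4 r[T3]=4 [LOAD]
6. CAS T2 → mem=4 r[T2]=3 [RETRY]
7. LOAD T2 → mem=4 r[T2]=4 [LOAD]
8. CAS T3 → mem=5 r[T3]=4 [OK]
9. CAS T2 → mem=5 r[T2]=4 [RETRY]
10. CAS T1 → mem=5 r[T1]=3 [RETRY]
11. LOAD T1 → mem=5 r[T1]=5 [LOAD]
12. CAS T1 → mem=6 r[T1]=5 [OK]
13. LOAD T3 → mem=6 r[T3]=6 [LOAD]
14. CAS T3 → mem=7 r[T3]=6 [OK]
15. LOAD T3 → mem=7 r[T3]=7 [LOAD]
16. CAS T3 → mem=8 r[T3]=7 [OK]
Mismatch at 10.

step = 10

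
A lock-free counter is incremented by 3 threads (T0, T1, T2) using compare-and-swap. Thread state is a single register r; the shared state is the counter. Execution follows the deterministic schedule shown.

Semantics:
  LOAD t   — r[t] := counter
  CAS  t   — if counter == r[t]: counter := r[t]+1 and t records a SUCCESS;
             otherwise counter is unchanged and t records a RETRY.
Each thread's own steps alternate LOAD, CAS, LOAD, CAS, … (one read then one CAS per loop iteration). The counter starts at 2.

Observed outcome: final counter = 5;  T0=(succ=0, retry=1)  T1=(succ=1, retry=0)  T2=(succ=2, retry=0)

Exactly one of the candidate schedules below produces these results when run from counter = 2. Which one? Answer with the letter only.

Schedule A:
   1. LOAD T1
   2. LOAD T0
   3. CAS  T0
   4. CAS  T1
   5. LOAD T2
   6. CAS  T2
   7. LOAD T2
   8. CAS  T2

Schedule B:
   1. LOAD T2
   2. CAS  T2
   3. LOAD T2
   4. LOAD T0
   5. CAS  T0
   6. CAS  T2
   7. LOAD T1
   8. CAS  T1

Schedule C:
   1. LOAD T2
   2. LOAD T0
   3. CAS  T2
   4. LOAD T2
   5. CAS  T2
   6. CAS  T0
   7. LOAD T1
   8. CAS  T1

Simulating candidate C:
1. LOAD T2 → mem=2 r[T2]=2 [LOAD]
2. LOAD T0 → mem=2 r[T0]=2 [LOAD]
3. CAS T2 → mem=3 r[T2]=2 [OK]
4. LOAD T2 → mem=3 r[T2]=3 [LOAD]
5. CAS T2 → mem=4 r[T2]=3 [OK]
6. CAS T0 → mem=4 r[T0]=2 [RETRY]
7. LOAD T1 → mem=4 r[T1]=4 [LOAD]
8. CAS T1 → mem=5 r[T1]=4 [OK]

C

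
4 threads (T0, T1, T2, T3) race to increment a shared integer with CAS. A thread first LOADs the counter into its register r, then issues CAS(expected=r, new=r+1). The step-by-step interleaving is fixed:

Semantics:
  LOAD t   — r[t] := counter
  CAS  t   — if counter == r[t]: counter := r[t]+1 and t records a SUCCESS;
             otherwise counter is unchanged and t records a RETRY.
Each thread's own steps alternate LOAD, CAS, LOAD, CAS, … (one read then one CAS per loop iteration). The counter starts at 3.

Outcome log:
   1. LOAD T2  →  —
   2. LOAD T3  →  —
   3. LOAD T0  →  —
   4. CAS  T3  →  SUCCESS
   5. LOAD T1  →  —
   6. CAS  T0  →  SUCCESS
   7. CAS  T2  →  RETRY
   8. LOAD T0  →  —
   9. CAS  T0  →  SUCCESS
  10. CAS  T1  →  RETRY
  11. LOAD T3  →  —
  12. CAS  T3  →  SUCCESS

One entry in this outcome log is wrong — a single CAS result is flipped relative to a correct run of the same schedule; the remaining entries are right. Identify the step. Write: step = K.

Correct run:
1. LOAD T2 → mem=3 r[T2]=3 [LOAD]
2. LOAD T3 → mem=3 r[T3]=3 [LOAD]
3. LOAD T0 → mem=3 r[T0]=3 [LOAD]
4. CAS T3 → mem=4 r[T3]=3 [OK]
5. LOAD T1 → mem=4 r[T1]=4 [LOAD]
6. CAS T0 → mem=4 r[T0]=3 [RETRY]
7. CAS T2 → mem=4 r[T2]=3 [RETRY]
8. LOAD T0 → mem=4 r[T0]=4 [LOAD]
9. CAS T0 → mem=5 r[T0]=4 [OK]
10. CAS T1 → mem=5 r[T1]=4 [RETRY]
11. LOAD T3 → mem=5 r[T3]=5 [LOAD]
12. CAS T3 → mem=6 r[T3]=5 [OK]
Flip is step 6.

step = 6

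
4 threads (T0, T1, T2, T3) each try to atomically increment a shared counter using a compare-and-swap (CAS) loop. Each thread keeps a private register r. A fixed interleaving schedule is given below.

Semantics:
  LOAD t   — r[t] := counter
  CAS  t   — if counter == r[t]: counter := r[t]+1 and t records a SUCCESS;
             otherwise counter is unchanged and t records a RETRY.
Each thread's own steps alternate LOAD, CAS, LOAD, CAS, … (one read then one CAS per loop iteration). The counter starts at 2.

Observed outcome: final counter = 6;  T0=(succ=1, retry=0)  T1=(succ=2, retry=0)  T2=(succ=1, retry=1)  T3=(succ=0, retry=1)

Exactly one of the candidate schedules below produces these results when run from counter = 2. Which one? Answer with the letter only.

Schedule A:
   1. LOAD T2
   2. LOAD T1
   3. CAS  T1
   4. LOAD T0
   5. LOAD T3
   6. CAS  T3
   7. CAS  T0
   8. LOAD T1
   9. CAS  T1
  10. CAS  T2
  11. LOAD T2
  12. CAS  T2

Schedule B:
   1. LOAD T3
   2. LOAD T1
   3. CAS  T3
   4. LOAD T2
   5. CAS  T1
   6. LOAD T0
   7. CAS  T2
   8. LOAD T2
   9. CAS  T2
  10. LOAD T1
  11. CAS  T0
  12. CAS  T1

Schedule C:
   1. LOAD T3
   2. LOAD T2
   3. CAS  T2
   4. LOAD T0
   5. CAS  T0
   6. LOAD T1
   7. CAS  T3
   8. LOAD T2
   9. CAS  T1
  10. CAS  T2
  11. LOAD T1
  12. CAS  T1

C

Run C:
T3 LOAD — after: cnt=2, r=2 — load
T2 LOAD — after: cnt=2, r=2 — load
T2 CAS — after: cnt=3, r=2 — ok
T0 LOAD — after: cnt=3, r=3 — load
T0 CAS — after: cnt=4, r=3 — ok
T1 LOAD — after: cnt=4, r=4 — load
T3 CAS — after: cnt=4, r=2 — retry
T2 LOAD — after: cnt=4, r=4 — load
T1 CAS — after: cnt=5, r=4 — ok
T2 CAS — after: cnt=5, r=4 — retry
T1 LOAD — after: cnt=5, r=5 — load
T1 CAS — after: cnt=6, r=5 — ok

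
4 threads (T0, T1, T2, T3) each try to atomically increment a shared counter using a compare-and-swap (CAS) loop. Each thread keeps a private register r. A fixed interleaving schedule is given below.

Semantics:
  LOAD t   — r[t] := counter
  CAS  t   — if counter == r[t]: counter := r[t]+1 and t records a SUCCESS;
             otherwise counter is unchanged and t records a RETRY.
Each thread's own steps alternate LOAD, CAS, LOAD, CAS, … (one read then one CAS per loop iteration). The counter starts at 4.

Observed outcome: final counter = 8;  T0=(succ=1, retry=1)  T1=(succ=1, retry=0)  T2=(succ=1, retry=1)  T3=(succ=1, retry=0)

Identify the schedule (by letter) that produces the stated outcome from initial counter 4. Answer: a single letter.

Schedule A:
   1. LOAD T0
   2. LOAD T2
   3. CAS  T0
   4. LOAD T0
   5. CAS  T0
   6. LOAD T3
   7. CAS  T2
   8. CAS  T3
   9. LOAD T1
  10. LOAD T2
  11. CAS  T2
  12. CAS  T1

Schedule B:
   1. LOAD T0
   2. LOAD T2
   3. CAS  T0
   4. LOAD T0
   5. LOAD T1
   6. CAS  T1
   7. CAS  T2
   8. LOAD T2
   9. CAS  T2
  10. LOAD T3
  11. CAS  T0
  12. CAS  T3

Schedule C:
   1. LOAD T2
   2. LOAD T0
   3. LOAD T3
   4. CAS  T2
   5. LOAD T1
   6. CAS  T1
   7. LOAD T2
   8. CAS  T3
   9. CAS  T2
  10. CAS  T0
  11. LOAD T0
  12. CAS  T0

B

Run B:
#1 T0 reads 4
#2 T2 reads 4
#3 T0 CAS(4→5) writes; counter now 5
#4 T0 reads 5
#5 T1 reads 5
#6 T1 CAS(5→6) writes; counter now 6
#7 T2 CAS(4→5) fails; counter now 6
#8 T2 reads 6
#9 T2 CAS(6→7) writes; counter now 7
#10 T3 reads 7
#11 T0 CAS(5→6) fails; counter now 7
#12 T3 CAS(7→8) writes; counter now 8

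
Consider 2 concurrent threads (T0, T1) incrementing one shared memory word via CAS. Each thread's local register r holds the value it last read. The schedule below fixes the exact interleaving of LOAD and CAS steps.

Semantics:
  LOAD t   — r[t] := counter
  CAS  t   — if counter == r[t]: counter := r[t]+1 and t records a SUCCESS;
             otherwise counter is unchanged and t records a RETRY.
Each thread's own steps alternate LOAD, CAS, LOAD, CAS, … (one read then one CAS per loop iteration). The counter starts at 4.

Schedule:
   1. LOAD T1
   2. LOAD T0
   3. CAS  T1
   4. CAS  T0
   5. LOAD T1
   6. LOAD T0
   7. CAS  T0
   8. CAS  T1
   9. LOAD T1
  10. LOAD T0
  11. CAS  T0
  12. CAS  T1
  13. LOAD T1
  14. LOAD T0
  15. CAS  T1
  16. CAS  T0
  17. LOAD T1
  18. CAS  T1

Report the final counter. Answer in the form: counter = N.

1. LOAD T1 → mem=4 r[T1]=4 [LOAD]
2. LOAD T0 → mem=4 r[T0]=4 [LOAD]
3. CAS T1 → mem=5 r[T1]=4 [OK]
4. CAS T0 → mem=5 r[T0]=4 [RETRY]
5. LOAD T1 → mem=5 r[T1]=5 [LOAD]
6. LOAD T0 → mem=5 r[T0]=5 [LOAD]
7. CAS T0 → mem=6 r[T0]=5 [OK]
8. CAS T1 → mem=6 r[T1]=5 [RETRY]
9. LOAD T1 → mem=6 r[T1]=6 [LOAD]
10. LOAD T0 → mem=6 r[T0]=6 [LOAD]
11. CAS T0 → mem=7 r[T0]=6 [OK]
12. CAS T1 → mem=7 r[T1]=6 [RETRY]
13. LOAD T1 → mem=7 r[T1]=7 [LOAD]
14. LOAD T0 → mem=7 r[T0]=7 [LOAD]
15. CAS T1 → mem=8 r[T1]=7 [OK]
16. CAS T0 → mem=8 r[T0]=7 [RETRY]
17. LOAD T1 → mem=8 r[T1]=8 [LOAD]
18. CAS T1 → mem=9 r[T1]=8 [OK]

counter = 9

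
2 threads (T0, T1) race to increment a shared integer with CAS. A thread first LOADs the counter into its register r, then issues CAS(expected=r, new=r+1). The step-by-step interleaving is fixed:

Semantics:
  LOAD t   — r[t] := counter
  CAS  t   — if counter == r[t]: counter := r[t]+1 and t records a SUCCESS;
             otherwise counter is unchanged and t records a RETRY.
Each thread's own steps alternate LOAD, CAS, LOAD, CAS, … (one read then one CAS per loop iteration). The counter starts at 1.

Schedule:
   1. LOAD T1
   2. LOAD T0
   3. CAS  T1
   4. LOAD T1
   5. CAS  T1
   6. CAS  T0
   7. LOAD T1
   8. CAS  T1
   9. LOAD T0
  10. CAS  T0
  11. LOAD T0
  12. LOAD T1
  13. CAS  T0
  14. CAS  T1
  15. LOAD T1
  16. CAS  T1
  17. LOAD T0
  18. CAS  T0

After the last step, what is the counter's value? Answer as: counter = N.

counter = 8

1. LOAD T1 → mem=1 r[T1]=1 [LOAD]
2. LOAD T0 → mem=1 r[T0]=1 [LOAD]
3. CAS T1 → mem=2 r[T1]=1 [OK]
4. LOAD T1 → mem=2 r[T1]=2 [LOAD]
5. CAS T1 → mem=3 r[T1]=2 [OK]
6. CAS T0 → mem=3 r[T0]=1 [RETRY]
7. LOAD T1 → mem=3 r[T1]=3 [LOAD]
8. CAS T1 → mem=4 r[T1]=3 [OK]
9. LOAD T0 → mem=4 r[T0]=4 [LOAD]
10. CAS T0 → mem=5 r[T0]=4 [OK]
11. LOAD T0 → mem=5 r[T0]=5 [LOAD]
12. LOAD T1 → mem=5 r[T1]=5 [LOAD]
13. CAS T0 → mem=6 r[T0]=5 [OK]
14. CAS T1 → mem=6 r[T1]=5 [RETRY]
15. LOAD T1 → mem=6 r[T1]=6 [LOAD]
16. CAS T1 → mem=7 r[T1]=6 [OK]
17. LOAD T0 → mem=7 r[T0]=7 [LOAD]
18. CAS T0 → mem=8 r[T0]=7 [OK]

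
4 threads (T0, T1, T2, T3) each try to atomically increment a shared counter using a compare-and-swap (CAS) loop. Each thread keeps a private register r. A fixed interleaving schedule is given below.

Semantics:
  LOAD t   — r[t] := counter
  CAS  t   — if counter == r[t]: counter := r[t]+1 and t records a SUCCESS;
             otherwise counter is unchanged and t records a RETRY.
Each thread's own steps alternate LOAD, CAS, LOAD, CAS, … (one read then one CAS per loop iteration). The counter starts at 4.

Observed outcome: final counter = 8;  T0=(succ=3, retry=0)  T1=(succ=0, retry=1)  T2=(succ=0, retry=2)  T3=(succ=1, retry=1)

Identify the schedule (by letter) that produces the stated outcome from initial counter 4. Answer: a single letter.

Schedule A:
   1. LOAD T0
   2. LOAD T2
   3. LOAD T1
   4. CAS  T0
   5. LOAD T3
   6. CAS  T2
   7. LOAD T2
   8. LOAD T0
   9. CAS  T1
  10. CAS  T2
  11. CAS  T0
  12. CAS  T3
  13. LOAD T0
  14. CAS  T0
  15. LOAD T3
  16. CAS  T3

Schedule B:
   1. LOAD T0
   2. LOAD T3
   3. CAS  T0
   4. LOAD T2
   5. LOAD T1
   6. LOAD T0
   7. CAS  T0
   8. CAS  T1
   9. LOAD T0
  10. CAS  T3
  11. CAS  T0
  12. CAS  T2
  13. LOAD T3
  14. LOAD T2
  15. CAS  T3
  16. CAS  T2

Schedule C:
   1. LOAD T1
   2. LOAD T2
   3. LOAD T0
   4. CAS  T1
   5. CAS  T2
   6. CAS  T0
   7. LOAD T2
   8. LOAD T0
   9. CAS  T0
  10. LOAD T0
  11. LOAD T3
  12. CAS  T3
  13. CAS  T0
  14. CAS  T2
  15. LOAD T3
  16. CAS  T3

B

Run B:
1. LOAD T0 → mem=4 r[T0]=4 [LOAD]
2. LOAD T3 → mem=4 r[T3]=4 [LOAD]
3. CAS T0 → mem=5 r[T0]=4 [OK]
4. LOAD T2 → mem=5 r[T2]=5 [LOAD]
5. LOAD T1 → mem=5 r[T1]=5 [LOAD]
6. LOAD T0 → mem=5 r[T0]=5 [LOAD]
7. CAS T0 → mem=6 r[T0]=5 [OK]
8. CAS T1 → mem=6 r[T1]=5 [RETRY]
9. LOAD T0 → mem=6 r[T0]=6 [LOAD]
10. CAS T3 → mem=6 r[T3]=4 [RETRY]
11. CAS T0 → mem=7 r[T0]=6 [OK]
12. CAS T2 → mem=7 r[T2]=5 [RETRY]
13. LOAD T3 → mem=7 r[T3]=7 [LOAD]
14. LOAD T2 → mem=7 r[T2]=7 [LOAD]
15. CAS T3 → mem=8 r[T3]=7 [OK]
16. CAS T2 → mem=8 r[T2]=7 [RETRY]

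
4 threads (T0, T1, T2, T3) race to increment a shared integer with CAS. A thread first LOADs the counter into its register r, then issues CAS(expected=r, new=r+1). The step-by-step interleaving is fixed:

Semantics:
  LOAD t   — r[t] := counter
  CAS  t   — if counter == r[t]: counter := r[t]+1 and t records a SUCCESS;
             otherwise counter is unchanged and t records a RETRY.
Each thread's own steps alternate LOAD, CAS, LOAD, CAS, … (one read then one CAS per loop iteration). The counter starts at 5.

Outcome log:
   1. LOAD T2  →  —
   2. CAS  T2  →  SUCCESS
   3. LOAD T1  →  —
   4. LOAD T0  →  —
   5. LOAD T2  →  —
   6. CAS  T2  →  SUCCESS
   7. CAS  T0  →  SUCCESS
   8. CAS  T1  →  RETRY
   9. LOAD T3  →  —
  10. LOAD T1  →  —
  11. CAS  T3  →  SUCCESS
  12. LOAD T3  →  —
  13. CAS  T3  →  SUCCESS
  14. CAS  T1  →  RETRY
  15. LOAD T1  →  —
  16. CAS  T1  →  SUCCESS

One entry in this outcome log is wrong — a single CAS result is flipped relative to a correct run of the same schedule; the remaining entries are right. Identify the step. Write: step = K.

Reference trace:
T2 LOAD — after: cnt=5, r=5 — load
T2 CAS — after: cnt=6, r=5 — ok
T1 LOAD — after: cnt=6, r=6 — load
T0 LOAD — after: cnt=6, r=6 — load
T2 LOAD — after: cnt=6, r=6 — load
T2 CAS — after: cnt=7, r=6 — ok
T0 CAS — after: cnt=7, r=6 — retry
T1 CAS — after: cnt=7, r=6 — retry
T3 LOAD — after: cnt=7, r=7 — load
T1 LOAD — after: cnt=7, r=7 — load
T3 CAS — after: cnt=8, r=7 — ok
T3 LOAD — after: cnt=8, r=8 — load
T3 CAS — after: cnt=9, r=8 — ok
T1 CAS — after: cnt=9, r=7 — retry
T1 LOAD — after: cnt=9, r=9 — load
T1 CAS — after: cnt=10, r=9 — ok
Log disagrees first at step 7.

step = 7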